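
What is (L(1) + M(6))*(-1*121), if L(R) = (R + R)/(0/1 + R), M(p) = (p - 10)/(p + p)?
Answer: -605/3 ≈ -201.67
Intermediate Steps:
M(p) = (-10 + p)/(2*p) (M(p) = (-10 + p)/((2*p)) = (-10 + p)*(1/(2*p)) = (-10 + p)/(2*p))
L(R) = 2 (L(R) = (2*R)/(0*1 + R) = (2*R)/(0 + R) = (2*R)/R = 2)
(L(1) + M(6))*(-1*121) = (2 + (½)*(-10 + 6)/6)*(-1*121) = (2 + (½)*(⅙)*(-4))*(-121) = (2 - ⅓)*(-121) = (5/3)*(-121) = -605/3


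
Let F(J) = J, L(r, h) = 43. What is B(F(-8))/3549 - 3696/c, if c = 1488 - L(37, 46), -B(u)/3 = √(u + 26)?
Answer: -3696/1445 - 3*√2/1183 ≈ -2.5614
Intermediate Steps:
B(u) = -3*√(26 + u) (B(u) = -3*√(u + 26) = -3*√(26 + u))
c = 1445 (c = 1488 - 1*43 = 1488 - 43 = 1445)
B(F(-8))/3549 - 3696/c = -3*√(26 - 8)/3549 - 3696/1445 = -9*√2*(1/3549) - 3696*1/1445 = -9*√2*(1/3549) - 3696/1445 = -3*√2/1183 - 3696/1445 = -3696/1445 - 3*√2/1183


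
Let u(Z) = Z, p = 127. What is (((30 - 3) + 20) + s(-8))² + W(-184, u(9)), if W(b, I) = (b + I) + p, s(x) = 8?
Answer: 2977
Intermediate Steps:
W(b, I) = 127 + I + b (W(b, I) = (b + I) + 127 = (I + b) + 127 = 127 + I + b)
(((30 - 3) + 20) + s(-8))² + W(-184, u(9)) = (((30 - 3) + 20) + 8)² + (127 + 9 - 184) = ((27 + 20) + 8)² - 48 = (47 + 8)² - 48 = 55² - 48 = 3025 - 48 = 2977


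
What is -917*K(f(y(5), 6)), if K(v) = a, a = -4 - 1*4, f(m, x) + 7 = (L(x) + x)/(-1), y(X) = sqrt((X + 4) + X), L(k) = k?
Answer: 7336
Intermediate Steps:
y(X) = sqrt(4 + 2*X) (y(X) = sqrt((4 + X) + X) = sqrt(4 + 2*X))
f(m, x) = -7 - 2*x (f(m, x) = -7 + (x + x)/(-1) = -7 + (2*x)*(-1) = -7 - 2*x)
a = -8 (a = -4 - 4 = -8)
K(v) = -8
-917*K(f(y(5), 6)) = -917*(-8) = 7336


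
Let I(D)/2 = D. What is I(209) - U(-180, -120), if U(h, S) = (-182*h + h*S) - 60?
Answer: -53882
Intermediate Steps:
I(D) = 2*D
U(h, S) = -60 - 182*h + S*h (U(h, S) = (-182*h + S*h) - 60 = -60 - 182*h + S*h)
I(209) - U(-180, -120) = 2*209 - (-60 - 182*(-180) - 120*(-180)) = 418 - (-60 + 32760 + 21600) = 418 - 1*54300 = 418 - 54300 = -53882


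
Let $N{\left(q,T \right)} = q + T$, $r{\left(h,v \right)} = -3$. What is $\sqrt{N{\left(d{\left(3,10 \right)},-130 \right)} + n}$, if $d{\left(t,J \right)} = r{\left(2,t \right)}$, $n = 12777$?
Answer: $2 \sqrt{3161} \approx 112.45$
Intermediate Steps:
$d{\left(t,J \right)} = -3$
$N{\left(q,T \right)} = T + q$
$\sqrt{N{\left(d{\left(3,10 \right)},-130 \right)} + n} = \sqrt{\left(-130 - 3\right) + 12777} = \sqrt{-133 + 12777} = \sqrt{12644} = 2 \sqrt{3161}$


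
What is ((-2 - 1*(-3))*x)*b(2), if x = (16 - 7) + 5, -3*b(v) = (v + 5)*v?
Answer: -196/3 ≈ -65.333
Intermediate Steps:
b(v) = -v*(5 + v)/3 (b(v) = -(v + 5)*v/3 = -(5 + v)*v/3 = -v*(5 + v)/3)
x = 14 (x = 9 + 5 = 14)
((-2 - 1*(-3))*x)*b(2) = ((-2 - 1*(-3))*14)*(-1/3*2*(5 + 2)) = ((-2 + 3)*14)*(-1/3*2*7) = (1*14)*(-14/3) = 14*(-14/3) = -196/3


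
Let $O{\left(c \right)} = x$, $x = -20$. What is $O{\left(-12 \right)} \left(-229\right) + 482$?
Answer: $5062$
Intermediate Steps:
$O{\left(c \right)} = -20$
$O{\left(-12 \right)} \left(-229\right) + 482 = \left(-20\right) \left(-229\right) + 482 = 4580 + 482 = 5062$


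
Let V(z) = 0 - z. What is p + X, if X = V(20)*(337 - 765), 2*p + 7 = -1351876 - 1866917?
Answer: -1600840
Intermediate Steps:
V(z) = -z
p = -1609400 (p = -7/2 + (-1351876 - 1866917)/2 = -7/2 + (1/2)*(-3218793) = -7/2 - 3218793/2 = -1609400)
X = 8560 (X = (-1*20)*(337 - 765) = -20*(-428) = 8560)
p + X = -1609400 + 8560 = -1600840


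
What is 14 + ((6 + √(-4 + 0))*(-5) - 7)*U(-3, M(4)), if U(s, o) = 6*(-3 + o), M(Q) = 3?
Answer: 14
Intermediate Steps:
U(s, o) = -18 + 6*o
14 + ((6 + √(-4 + 0))*(-5) - 7)*U(-3, M(4)) = 14 + ((6 + √(-4 + 0))*(-5) - 7)*(-18 + 6*3) = 14 + ((6 + √(-4))*(-5) - 7)*(-18 + 18) = 14 + ((6 + 2*I)*(-5) - 7)*0 = 14 + ((-30 - 10*I) - 7)*0 = 14 + (-37 - 10*I)*0 = 14 + 0 = 14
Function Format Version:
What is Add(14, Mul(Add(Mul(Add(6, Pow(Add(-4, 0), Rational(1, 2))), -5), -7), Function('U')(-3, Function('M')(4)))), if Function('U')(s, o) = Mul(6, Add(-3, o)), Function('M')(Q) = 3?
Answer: 14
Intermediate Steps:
Function('U')(s, o) = Add(-18, Mul(6, o))
Add(14, Mul(Add(Mul(Add(6, Pow(Add(-4, 0), Rational(1, 2))), -5), -7), Function('U')(-3, Function('M')(4)))) = Add(14, Mul(Add(Mul(Add(6, Pow(Add(-4, 0), Rational(1, 2))), -5), -7), Add(-18, Mul(6, 3)))) = Add(14, Mul(Add(Mul(Add(6, Pow(-4, Rational(1, 2))), -5), -7), Add(-18, 18))) = Add(14, Mul(Add(Mul(Add(6, Mul(2, I)), -5), -7), 0)) = Add(14, Mul(Add(Add(-30, Mul(-10, I)), -7), 0)) = Add(14, Mul(Add(-37, Mul(-10, I)), 0)) = Add(14, 0) = 14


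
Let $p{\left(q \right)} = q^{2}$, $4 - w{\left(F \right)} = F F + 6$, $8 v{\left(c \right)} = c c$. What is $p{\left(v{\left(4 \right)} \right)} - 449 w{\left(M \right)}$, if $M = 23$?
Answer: $238423$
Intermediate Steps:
$v{\left(c \right)} = \frac{c^{2}}{8}$ ($v{\left(c \right)} = \frac{c c}{8} = \frac{c^{2}}{8}$)
$w{\left(F \right)} = -2 - F^{2}$ ($w{\left(F \right)} = 4 - \left(F F + 6\right) = 4 - \left(F^{2} + 6\right) = 4 - \left(6 + F^{2}\right) = -2 - F^{2}$)
$p{\left(v{\left(4 \right)} \right)} - 449 w{\left(M \right)} = \left(\frac{4^{2}}{8}\right)^{2} - 449 \left(-2 - 23^{2}\right) = \left(\frac{1}{8} \cdot 16\right)^{2} - 449 \left(-2 - 529\right) = 2^{2} - 449 \left(-2 - 529\right) = 4 - -238419 = 4 + 238419 = 238423$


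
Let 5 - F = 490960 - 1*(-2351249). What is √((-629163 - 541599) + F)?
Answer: I*√4012966 ≈ 2003.2*I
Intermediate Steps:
F = -2842204 (F = 5 - (490960 - 1*(-2351249)) = 5 - (490960 + 2351249) = 5 - 1*2842209 = 5 - 2842209 = -2842204)
√((-629163 - 541599) + F) = √((-629163 - 541599) - 2842204) = √(-1170762 - 2842204) = √(-4012966) = I*√4012966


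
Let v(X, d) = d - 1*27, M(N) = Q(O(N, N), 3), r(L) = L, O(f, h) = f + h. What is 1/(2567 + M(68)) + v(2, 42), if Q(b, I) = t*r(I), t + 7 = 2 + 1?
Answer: 38326/2555 ≈ 15.000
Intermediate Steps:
t = -4 (t = -7 + (2 + 1) = -7 + 3 = -4)
Q(b, I) = -4*I
M(N) = -12 (M(N) = -4*3 = -12)
v(X, d) = -27 + d (v(X, d) = d - 27 = -27 + d)
1/(2567 + M(68)) + v(2, 42) = 1/(2567 - 12) + (-27 + 42) = 1/2555 + 15 = 38326/2555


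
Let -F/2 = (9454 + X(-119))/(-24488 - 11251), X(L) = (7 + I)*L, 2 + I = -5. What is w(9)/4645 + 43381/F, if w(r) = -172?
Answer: 7201574829379/87827660 ≈ 81997.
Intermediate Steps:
I = -7 (I = -2 - 5 = -7)
X(L) = 0 (X(L) = (7 - 7)*L = 0*L = 0)
F = 18908/35739 (F = -2*(9454 + 0)/(-24488 - 11251) = -18908/(-35739) = -18908*(-1)/35739 = -2*(-9454/35739) = 18908/35739 ≈ 0.52906)
w(9)/4645 + 43381/F = -172/4645 + 43381/(18908/35739) = -172*1/4645 + 43381*(35739/18908) = -172/4645 + 1550393559/18908 = 7201574829379/87827660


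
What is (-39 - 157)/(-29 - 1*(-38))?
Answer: -196/9 ≈ -21.778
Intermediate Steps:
(-39 - 157)/(-29 - 1*(-38)) = -196/(-29 + 38) = -196/9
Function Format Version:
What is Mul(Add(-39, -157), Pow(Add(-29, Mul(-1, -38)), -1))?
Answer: Rational(-196, 9) ≈ -21.778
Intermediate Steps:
Mul(Add(-39, -157), Pow(Add(-29, Mul(-1, -38)), -1)) = Mul(-196, Pow(Add(-29, 38), -1)) = Mul(-196, Pow(9, -1)) = Mul(-196, Rational(1, 9)) = Rational(-196, 9)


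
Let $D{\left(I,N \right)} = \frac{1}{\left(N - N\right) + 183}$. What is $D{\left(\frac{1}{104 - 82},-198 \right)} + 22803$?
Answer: $\frac{4172950}{183} \approx 22803.0$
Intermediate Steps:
$D{\left(I,N \right)} = \frac{1}{183}$ ($D{\left(I,N \right)} = \frac{1}{0 + 183} = \frac{1}{183}$)
$D{\left(\frac{1}{104 - 82},-198 \right)} + 22803 = \frac{1}{183} + 22803 = \frac{4172950}{183}$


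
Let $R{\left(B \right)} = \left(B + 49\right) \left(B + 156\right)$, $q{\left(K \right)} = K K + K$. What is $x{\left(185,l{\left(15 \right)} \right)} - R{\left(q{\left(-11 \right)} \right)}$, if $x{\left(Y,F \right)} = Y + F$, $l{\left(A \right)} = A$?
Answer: $-42094$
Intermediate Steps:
$x{\left(Y,F \right)} = F + Y$
$q{\left(K \right)} = K + K^{2}$ ($q{\left(K \right)} = K^{2} + K = K + K^{2}$)
$R{\left(B \right)} = \left(49 + B\right) \left(156 + B\right)$
$x{\left(185,l{\left(15 \right)} \right)} - R{\left(q{\left(-11 \right)} \right)} = \left(15 + 185\right) - \left(7644 + \left(- 11 \left(1 - 11\right)\right)^{2} + 205 \left(- 11 \left(1 - 11\right)\right)\right) = 200 - \left(7644 + \left(\left(-11\right) \left(-10\right)\right)^{2} + 205 \left(\left(-11\right) \left(-10\right)\right)\right) = 200 - \left(7644 + 110^{2} + 205 \cdot 110\right) = 200 - \left(7644 + 12100 + 22550\right) = 200 - 42294 = -42094$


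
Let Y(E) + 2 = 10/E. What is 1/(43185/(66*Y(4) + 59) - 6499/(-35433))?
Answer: 3259836/1530772013 ≈ 0.0021295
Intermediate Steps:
Y(E) = -2 + 10/E
1/(43185/(66*Y(4) + 59) - 6499/(-35433)) = 1/(43185/(66*(-2 + 10/4) + 59) - 6499/(-35433)) = 1/(43185/(66*(-2 + 10*(¼)) + 59) - 6499*(-1/35433)) = 1/(43185/(66*(-2 + 5/2) + 59) + 6499/35433) = 1/(43185/(66*(½) + 59) + 6499/35433) = 1/(43185/(33 + 59) + 6499/35433) = 1/(43185/92 + 6499/35433) = 1/(1530772013/3259836) = 3259836/1530772013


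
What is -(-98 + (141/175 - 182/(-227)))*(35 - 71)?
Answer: -137850948/39725 ≈ -3470.1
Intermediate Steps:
-(-98 + (141/175 - 182/(-227)))*(35 - 71) = -(-98 + (141*(1/175) - 182*(-1/227)))*(-36) = -(-98 + (141/175 + 182/227))*(-36) = -(-98 + 63857/39725)*(-36) = -(-3829193)*(-36)/39725 = -1*137850948/39725 = -137850948/39725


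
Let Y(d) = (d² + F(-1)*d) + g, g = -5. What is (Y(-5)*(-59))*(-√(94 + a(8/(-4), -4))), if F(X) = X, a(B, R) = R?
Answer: 4425*√10 ≈ 13993.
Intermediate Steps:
Y(d) = -5 + d² - d (Y(d) = (d² - d) - 5 = -5 + d² - d)
(Y(-5)*(-59))*(-√(94 + a(8/(-4), -4))) = ((-5 + (-5)² - 1*(-5))*(-59))*(-√(94 - 4)) = ((-5 + 25 + 5)*(-59))*(-√90) = (25*(-59))*(-3*√10) = -(-4425)*√10 = 4425*√10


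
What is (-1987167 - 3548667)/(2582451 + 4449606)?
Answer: -1845278/2344019 ≈ -0.78723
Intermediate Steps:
(-1987167 - 3548667)/(2582451 + 4449606) = -5535834/7032057 = -5535834*1/7032057 = -1845278/2344019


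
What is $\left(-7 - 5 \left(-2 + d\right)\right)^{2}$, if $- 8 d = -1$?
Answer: $\frac{361}{64} \approx 5.6406$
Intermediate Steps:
$d = \frac{1}{8}$ ($d = \left(- \frac{1}{8}\right) \left(-1\right) = \frac{1}{8} \approx 0.125$)
$\left(-7 - 5 \left(-2 + d\right)\right)^{2} = \left(-7 - 5 \left(-2 + \frac{1}{8}\right)\right)^{2} = \left(-7 - - \frac{75}{8}\right)^{2} = \left(-7 + \frac{75}{8}\right)^{2} = \left(\frac{19}{8}\right)^{2} = \frac{361}{64}$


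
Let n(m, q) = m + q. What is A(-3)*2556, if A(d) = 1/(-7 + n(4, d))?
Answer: -426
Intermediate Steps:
A(d) = 1/(-3 + d) (A(d) = 1/(-7 + (4 + d)) = 1/(-3 + d))
A(-3)*2556 = 2556/(-3 - 3) = 2556/(-6) = -⅙*2556 = -426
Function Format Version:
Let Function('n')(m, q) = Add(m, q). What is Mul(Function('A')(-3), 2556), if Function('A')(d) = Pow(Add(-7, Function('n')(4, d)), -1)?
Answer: -426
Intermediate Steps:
Function('A')(d) = Pow(Add(-3, d), -1) (Function('A')(d) = Pow(Add(-7, Add(4, d)), -1) = Pow(Add(-3, d), -1))
Mul(Function('A')(-3), 2556) = Mul(Pow(Add(-3, -3), -1), 2556) = Mul(Pow(-6, -1), 2556) = Mul(Rational(-1, 6), 2556) = -426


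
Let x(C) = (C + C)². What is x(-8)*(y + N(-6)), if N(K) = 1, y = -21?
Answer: -5120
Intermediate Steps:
x(C) = 4*C² (x(C) = (2*C)² = 4*C²)
x(-8)*(y + N(-6)) = (4*(-8)²)*(-21 + 1) = (4*64)*(-20) = 256*(-20) = -5120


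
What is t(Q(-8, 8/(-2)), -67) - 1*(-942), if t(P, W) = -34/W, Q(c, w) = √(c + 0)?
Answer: 63148/67 ≈ 942.51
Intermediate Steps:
Q(c, w) = √c
t(Q(-8, 8/(-2)), -67) - 1*(-942) = -34/(-67) - 1*(-942) = -34*(-1/67) + 942 = 34/67 + 942 = 63148/67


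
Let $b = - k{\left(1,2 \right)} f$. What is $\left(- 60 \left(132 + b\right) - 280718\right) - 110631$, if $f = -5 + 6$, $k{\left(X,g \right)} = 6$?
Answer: $-398909$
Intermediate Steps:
$f = 1$
$b = -6$ ($b = \left(-1\right) 6 \cdot 1 = \left(-6\right) 1 = -6$)
$\left(- 60 \left(132 + b\right) - 280718\right) - 110631 = \left(- 60 \left(132 - 6\right) - 280718\right) - 110631 = \left(\left(-60\right) 126 - 280718\right) - 110631 = \left(-7560 - 280718\right) - 110631 = -288278 - 110631 = -398909$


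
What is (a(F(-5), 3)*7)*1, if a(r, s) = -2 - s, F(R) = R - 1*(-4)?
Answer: -35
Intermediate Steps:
F(R) = 4 + R (F(R) = R + 4 = 4 + R)
(a(F(-5), 3)*7)*1 = ((-2 - 1*3)*7)*1 = ((-2 - 3)*7)*1 = -5*7*1 = -35*1 = -35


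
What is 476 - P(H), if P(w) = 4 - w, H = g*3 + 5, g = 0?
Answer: 477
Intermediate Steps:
H = 5 (H = 0*3 + 5 = 0 + 5 = 5)
476 - P(H) = 476 - (4 - 1*5) = 476 - (4 - 5) = 476 - 1*(-1) = 476 + 1 = 477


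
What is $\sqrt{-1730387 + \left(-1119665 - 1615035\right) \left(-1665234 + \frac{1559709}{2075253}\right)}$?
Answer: $\frac{\sqrt{2179135272277417646478313}}{691751} \approx 2.134 \cdot 10^{6}$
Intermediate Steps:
$\sqrt{-1730387 + \left(-1119665 - 1615035\right) \left(-1665234 + \frac{1559709}{2075253}\right)} = \sqrt{-1730387 - 2734700 \left(-1665234 + 1559709 \cdot \frac{1}{2075253}\right)} = \sqrt{-1730387 - 2734700 \left(-1665234 + \frac{519903}{691751}\right)} = \sqrt{-1730387 - - \frac{3150174123783335700}{691751}} = \sqrt{-1730387 + \frac{3150174123783335700}{691751}} = \sqrt{\frac{3150172926786398063}{691751}} = \frac{\sqrt{2179135272277417646478313}}{691751}$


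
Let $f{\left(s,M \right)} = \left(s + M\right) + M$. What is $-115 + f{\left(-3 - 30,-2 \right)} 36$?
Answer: $-1447$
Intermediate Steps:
$f{\left(s,M \right)} = s + 2 M$ ($f{\left(s,M \right)} = \left(M + s\right) + M = s + 2 M$)
$-115 + f{\left(-3 - 30,-2 \right)} 36 = -115 + \left(\left(-3 - 30\right) + 2 \left(-2\right)\right) 36 = -115 + \left(\left(-3 - 30\right) - 4\right) 36 = -115 + \left(-33 - 4\right) 36 = -115 - 1332 = -1447$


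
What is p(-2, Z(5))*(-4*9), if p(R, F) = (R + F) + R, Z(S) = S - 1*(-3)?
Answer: -144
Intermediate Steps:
Z(S) = 3 + S (Z(S) = S + 3 = 3 + S)
p(R, F) = F + 2*R (p(R, F) = (F + R) + R = F + 2*R)
p(-2, Z(5))*(-4*9) = ((3 + 5) + 2*(-2))*(-4*9) = (8 - 4)*(-36) = 4*(-36) = -144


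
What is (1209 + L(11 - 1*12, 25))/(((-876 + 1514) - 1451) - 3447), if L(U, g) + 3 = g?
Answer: -1231/4260 ≈ -0.28897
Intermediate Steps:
L(U, g) = -3 + g
(1209 + L(11 - 1*12, 25))/(((-876 + 1514) - 1451) - 3447) = (1209 + (-3 + 25))/(((-876 + 1514) - 1451) - 3447) = (1209 + 22)/((638 - 1451) - 3447) = 1231/(-813 - 3447) = 1231/(-4260) = 1231*(-1/4260) = -1231/4260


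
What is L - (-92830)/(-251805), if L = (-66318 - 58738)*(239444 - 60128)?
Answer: -1129322344370822/50361 ≈ -2.2425e+10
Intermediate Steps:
L = -22424541696 (L = -125056*179316 = -22424541696)
L - (-92830)/(-251805) = -22424541696 - (-92830)/(-251805) = -22424541696 - (-92830)*(-1)/251805 = -22424541696 - 1*18566/50361 = -22424541696 - 18566/50361 = -1129322344370822/50361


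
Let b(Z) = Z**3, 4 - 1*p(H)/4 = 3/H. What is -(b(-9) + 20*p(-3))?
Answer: 329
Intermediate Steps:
p(H) = 16 - 12/H
-(b(-9) + 20*p(-3)) = -((-9)**3 + 20*(16 - 12/(-3))) = -(-729 + 20*(16 - 12*(-1/3))) = -(-729 + 20*(16 + 4)) = -(-729 + 20*20) = -(-729 + 400) = -1*(-329) = 329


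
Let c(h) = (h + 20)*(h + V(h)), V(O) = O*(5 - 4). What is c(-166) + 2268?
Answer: 50740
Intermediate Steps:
V(O) = O (V(O) = O*1 = O)
c(h) = 2*h*(20 + h) (c(h) = (h + 20)*(h + h) = (20 + h)*(2*h) = 2*h*(20 + h))
c(-166) + 2268 = 2*(-166)*(20 - 166) + 2268 = 2*(-166)*(-146) + 2268 = 48472 + 2268 = 50740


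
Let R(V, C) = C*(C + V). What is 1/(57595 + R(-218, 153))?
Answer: 1/47650 ≈ 2.0986e-5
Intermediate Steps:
1/(57595 + R(-218, 153)) = 1/(57595 + 153*(153 - 218)) = 1/(57595 + 153*(-65)) = 1/(57595 - 9945) = 1/47650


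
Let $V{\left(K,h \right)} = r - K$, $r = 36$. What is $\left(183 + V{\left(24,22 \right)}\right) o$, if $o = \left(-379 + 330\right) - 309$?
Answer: $-69810$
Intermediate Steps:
$V{\left(K,h \right)} = 36 - K$
$o = -358$ ($o = -49 - 309 = -358$)
$\left(183 + V{\left(24,22 \right)}\right) o = \left(183 + \left(36 - 24\right)\right) \left(-358\right) = \left(183 + 12\right) \left(-358\right) = 195 \left(-358\right) = -69810$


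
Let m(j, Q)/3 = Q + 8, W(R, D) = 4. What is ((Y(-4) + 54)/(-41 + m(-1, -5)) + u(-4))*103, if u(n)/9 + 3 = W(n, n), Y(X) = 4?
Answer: 11845/16 ≈ 740.31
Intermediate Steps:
u(n) = 9 (u(n) = -27 + 9*4 = -27 + 36 = 9)
m(j, Q) = 24 + 3*Q (m(j, Q) = 3*(Q + 8) = 3*(8 + Q) = 24 + 3*Q)
((Y(-4) + 54)/(-41 + m(-1, -5)) + u(-4))*103 = ((4 + 54)/(-41 + (24 + 3*(-5))) + 9)*103 = (58/(-41 + (24 - 15)) + 9)*103 = (58/(-41 + 9) + 9)*103 = (58/(-32) + 9)*103 = (58*(-1/32) + 9)*103 = (-29/16 + 9)*103 = (115/16)*103 = 11845/16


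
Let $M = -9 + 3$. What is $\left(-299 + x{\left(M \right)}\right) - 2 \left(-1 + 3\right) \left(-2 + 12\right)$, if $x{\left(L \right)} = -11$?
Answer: $12400$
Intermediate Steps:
$M = -6$
$\left(-299 + x{\left(M \right)}\right) - 2 \left(-1 + 3\right) \left(-2 + 12\right) = \left(-299 - 11\right) - 2 \left(-1 + 3\right) \left(-2 + 12\right) = - 310 \left(-2\right) 2 \cdot 10 = - 310 \left(\left(-4\right) 10\right) = \left(-310\right) \left(-40\right) = 12400$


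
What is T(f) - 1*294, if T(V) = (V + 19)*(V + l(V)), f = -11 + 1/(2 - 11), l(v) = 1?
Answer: -30275/81 ≈ -373.77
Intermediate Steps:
f = -100/9 (f = -11 + 1/(-9) = -11 - ⅑ = -100/9 ≈ -11.111)
T(V) = (1 + V)*(19 + V) (T(V) = (V + 19)*(V + 1) = (19 + V)*(1 + V) = (1 + V)*(19 + V))
T(f) - 1*294 = (19 + (-100/9)² + 20*(-100/9)) - 1*294 = (19 + 10000/81 - 2000/9) - 294 = -6461/81 - 294 = -30275/81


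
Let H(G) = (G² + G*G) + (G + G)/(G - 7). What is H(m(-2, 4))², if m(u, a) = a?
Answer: 7744/9 ≈ 860.44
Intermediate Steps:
H(G) = 2*G² + 2*G/(-7 + G) (H(G) = (G² + G²) + (2*G)/(-7 + G) = 2*G² + 2*G/(-7 + G))
H(m(-2, 4))² = (2*4*(1 + 4² - 7*4)/(-7 + 4))² = (2*4*(1 + 16 - 28)/(-3))² = (2*4*(-⅓)*(-11))² = (88/3)² = 7744/9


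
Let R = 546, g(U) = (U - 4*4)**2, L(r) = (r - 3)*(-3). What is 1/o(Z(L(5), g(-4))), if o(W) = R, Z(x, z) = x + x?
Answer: 1/546 ≈ 0.0018315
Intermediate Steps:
L(r) = 9 - 3*r (L(r) = (-3 + r)*(-3) = 9 - 3*r)
g(U) = (-16 + U)**2 (g(U) = (U - 16)**2 = (-16 + U)**2)
Z(x, z) = 2*x
o(W) = 546
1/o(Z(L(5), g(-4))) = 1/546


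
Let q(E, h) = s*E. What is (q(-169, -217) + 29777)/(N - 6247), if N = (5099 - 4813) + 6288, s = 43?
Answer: 22510/327 ≈ 68.838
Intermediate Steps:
q(E, h) = 43*E
N = 6574 (N = 286 + 6288 = 6574)
(q(-169, -217) + 29777)/(N - 6247) = (43*(-169) + 29777)/(6574 - 6247) = (-7267 + 29777)/327 = 22510*(1/327) = 22510/327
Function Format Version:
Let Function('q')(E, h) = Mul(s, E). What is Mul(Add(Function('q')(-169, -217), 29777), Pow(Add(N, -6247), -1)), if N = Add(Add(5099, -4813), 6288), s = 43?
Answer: Rational(22510, 327) ≈ 68.838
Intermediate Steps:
Function('q')(E, h) = Mul(43, E)
N = 6574 (N = Add(286, 6288) = 6574)
Mul(Add(Function('q')(-169, -217), 29777), Pow(Add(N, -6247), -1)) = Mul(Add(Mul(43, -169), 29777), Pow(Add(6574, -6247), -1)) = Mul(Add(-7267, 29777), Pow(327, -1)) = Mul(22510, Rational(1, 327)) = Rational(22510, 327)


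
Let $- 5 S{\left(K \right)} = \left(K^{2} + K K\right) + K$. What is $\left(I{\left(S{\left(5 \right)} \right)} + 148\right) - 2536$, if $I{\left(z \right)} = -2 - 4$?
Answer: $-2394$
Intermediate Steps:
$S{\left(K \right)} = - \frac{2 K^{2}}{5} - \frac{K}{5}$ ($S{\left(K \right)} = - \frac{\left(K^{2} + K K\right) + K}{5} = - \frac{\left(K^{2} + K^{2}\right) + K}{5} = - \frac{2 K^{2} + K}{5} = - \frac{K + 2 K^{2}}{5} = - \frac{2 K^{2}}{5} - \frac{K}{5}$)
$I{\left(z \right)} = -6$
$\left(I{\left(S{\left(5 \right)} \right)} + 148\right) - 2536 = \left(-6 + 148\right) - 2536 = 142 - 2536 = -2394$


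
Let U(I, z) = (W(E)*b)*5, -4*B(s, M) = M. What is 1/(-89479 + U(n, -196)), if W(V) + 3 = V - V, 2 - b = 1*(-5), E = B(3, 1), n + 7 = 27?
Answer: -1/89584 ≈ -1.1163e-5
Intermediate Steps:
B(s, M) = -M/4
n = 20 (n = -7 + 27 = 20)
E = -¼ (E = -¼*1 = -¼ ≈ -0.25000)
b = 7 (b = 2 - (-5) = 2 - 1*(-5) = 2 + 5 = 7)
W(V) = -3 (W(V) = -3 + (V - V) = -3 + 0 = -3)
U(I, z) = -105 (U(I, z) = -3*7*5 = -21*5 = -105)
1/(-89479 + U(n, -196)) = 1/(-89479 - 105) = 1/(-89584) = -1/89584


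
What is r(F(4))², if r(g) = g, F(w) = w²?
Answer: 256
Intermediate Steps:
r(F(4))² = (4²)² = 16² = 256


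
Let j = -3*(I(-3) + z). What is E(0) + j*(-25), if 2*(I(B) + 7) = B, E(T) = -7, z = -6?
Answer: -2189/2 ≈ -1094.5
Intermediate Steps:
I(B) = -7 + B/2
j = 87/2 (j = -3*((-7 + (½)*(-3)) - 6) = -3*((-7 - 3/2) - 6) = -3*(-17/2 - 6) = -3*(-29/2) = 87/2 ≈ 43.500)
E(0) + j*(-25) = -7 + (87/2)*(-25) = -7 - 2175/2 = -2189/2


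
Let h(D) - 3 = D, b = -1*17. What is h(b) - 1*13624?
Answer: -13638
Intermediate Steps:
b = -17
h(D) = 3 + D
h(b) - 1*13624 = (3 - 17) - 1*13624 = -14 - 13624 = -13638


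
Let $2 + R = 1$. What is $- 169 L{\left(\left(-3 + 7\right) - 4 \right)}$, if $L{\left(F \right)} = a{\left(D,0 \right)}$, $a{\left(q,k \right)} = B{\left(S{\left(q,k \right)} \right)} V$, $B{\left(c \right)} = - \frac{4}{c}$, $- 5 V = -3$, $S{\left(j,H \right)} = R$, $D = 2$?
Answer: $- \frac{2028}{5} \approx -405.6$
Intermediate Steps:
$R = -1$ ($R = -2 + 1 = -1$)
$S{\left(j,H \right)} = -1$
$V = \frac{3}{5}$ ($V = \left(- \frac{1}{5}\right) \left(-3\right) = \frac{3}{5} \approx 0.6$)
$a{\left(q,k \right)} = \frac{12}{5}$ ($a{\left(q,k \right)} = - \frac{4}{-1} \cdot \frac{3}{5} = \left(-4\right) \left(-1\right) \frac{3}{5} = 4 \cdot \frac{3}{5} = \frac{12}{5}$)
$L{\left(F \right)} = \frac{12}{5}$
$- 169 L{\left(\left(-3 + 7\right) - 4 \right)} = \left(-169\right) \frac{12}{5} = - \frac{2028}{5}$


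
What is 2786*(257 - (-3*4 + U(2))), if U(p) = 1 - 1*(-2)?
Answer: 741076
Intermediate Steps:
U(p) = 3 (U(p) = 1 + 2 = 3)
2786*(257 - (-3*4 + U(2))) = 2786*(257 - (-3*4 + 3)) = 2786*(257 - (-12 + 3)) = 2786*(257 - 1*(-9)) = 2786*(257 + 9) = 2786*266 = 741076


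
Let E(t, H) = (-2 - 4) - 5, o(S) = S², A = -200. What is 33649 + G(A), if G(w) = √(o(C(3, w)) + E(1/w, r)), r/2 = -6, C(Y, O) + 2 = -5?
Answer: 33649 + √38 ≈ 33655.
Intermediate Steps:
C(Y, O) = -7 (C(Y, O) = -2 - 5 = -7)
r = -12 (r = 2*(-6) = -12)
E(t, H) = -11 (E(t, H) = -6 - 5 = -11)
G(w) = √38 (G(w) = √((-7)² - 11) = √(49 - 11) = √38)
33649 + G(A) = 33649 + √38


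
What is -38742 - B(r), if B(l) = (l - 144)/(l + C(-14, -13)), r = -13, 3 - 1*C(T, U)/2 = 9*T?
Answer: -9491633/245 ≈ -38741.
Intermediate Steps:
C(T, U) = 6 - 18*T
B(l) = (-144 + l)/(258 + l) (B(l) = (l - 144)/(l + (6 - 18*(-14))) = (-144 + l)/(l + (6 + 252)) = (-144 + l)/(l + 258) = (-144 + l)/(258 + l))
-38742 - B(r) = -38742 - (-144 - 13)/(258 - 13) = -38742 - (-157)/245 = -38742 - 1*(-157/245) = -38742 + 157/245 = -9491633/245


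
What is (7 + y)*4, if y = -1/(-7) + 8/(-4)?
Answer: 144/7 ≈ 20.571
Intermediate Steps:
y = -13/7 (y = -1*(-⅐) + 8*(-¼) = ⅐ - 2 = -13/7 ≈ -1.8571)
(7 + y)*4 = (7 - 13/7)*4 = (36/7)*4 = 144/7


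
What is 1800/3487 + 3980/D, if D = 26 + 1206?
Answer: 365815/97636 ≈ 3.7467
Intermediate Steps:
D = 1232
1800/3487 + 3980/D = 1800/3487 + 3980/1232 = 1800*(1/3487) + 3980*(1/1232) = 1800/3487 + 995/308 = 365815/97636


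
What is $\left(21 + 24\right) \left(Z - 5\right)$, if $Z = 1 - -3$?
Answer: $-45$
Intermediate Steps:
$Z = 4$ ($Z = 1 + 3 = 4$)
$\left(21 + 24\right) \left(Z - 5\right) = \left(21 + 24\right) \left(4 - 5\right) = 45 \left(4 - 5\right) = 45 \left(-1\right) = -45$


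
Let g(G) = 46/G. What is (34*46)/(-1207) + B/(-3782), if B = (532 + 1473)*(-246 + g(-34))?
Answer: 592687727/4564874 ≈ 129.84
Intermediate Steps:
B = -8431025/17 (B = (532 + 1473)*(-246 + 46/(-34)) = 2005*(-246 + 46*(-1/34)) = 2005*(-246 - 23/17) = 2005*(-4205/17) = -8431025/17 ≈ -4.9594e+5)
(34*46)/(-1207) + B/(-3782) = (34*46)/(-1207) - 8431025/17/(-3782) = 1564*(-1/1207) - 8431025/17*(-1/3782) = -92/71 + 8431025/64294 = 592687727/4564874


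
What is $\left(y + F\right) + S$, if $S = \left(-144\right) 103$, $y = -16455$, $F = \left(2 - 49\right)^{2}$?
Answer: $-29078$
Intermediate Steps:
$F = 2209$ ($F = \left(-47\right)^{2} = 2209$)
$S = -14832$
$\left(y + F\right) + S = \left(-16455 + 2209\right) - 14832 = -14246 - 14832 = -29078$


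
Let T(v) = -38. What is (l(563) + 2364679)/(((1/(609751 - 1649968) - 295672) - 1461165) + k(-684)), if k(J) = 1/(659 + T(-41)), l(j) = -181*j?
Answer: -487232058915144/378290784374671 ≈ -1.2880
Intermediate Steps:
k(J) = 1/621 (k(J) = 1/(659 - 38) = 1/621)
(l(563) + 2364679)/(((1/(609751 - 1649968) - 295672) - 1461165) + k(-684)) = (-181*563 + 2364679)/(((1/(609751 - 1649968) - 295672) - 1461165) + 1/621) = (-101903 + 2364679)/(((1/(-1040217) - 295672) - 1461165) + 1/621) = 2262776/(((-1/1040217 - 295672) - 1461165) + 1/621) = 2262776/((-307563040825/1040217 - 1461165) + 1/621) = 2262776/(-1827491713630/1040217 + 1/621) = 2262776/(-378290784374671/215324919) = 2262776*(-215324919/378290784374671) = -487232058915144/378290784374671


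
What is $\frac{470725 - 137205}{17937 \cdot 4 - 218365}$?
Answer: $- \frac{333520}{146617} \approx -2.2748$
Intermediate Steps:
$\frac{470725 - 137205}{17937 \cdot 4 - 218365} = \frac{333520}{71748 - 218365} = \frac{333520}{-146617} = 333520 \left(- \frac{1}{146617}\right) = - \frac{333520}{146617}$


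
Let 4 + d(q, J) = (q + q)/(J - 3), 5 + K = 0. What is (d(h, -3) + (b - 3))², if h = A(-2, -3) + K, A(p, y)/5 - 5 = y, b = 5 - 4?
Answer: 529/9 ≈ 58.778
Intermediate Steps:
K = -5 (K = -5 + 0 = -5)
b = 1
A(p, y) = 25 + 5*y
h = 5 (h = (25 + 5*(-3)) - 5 = (25 - 15) - 5 = 10 - 5 = 5)
d(q, J) = -4 + 2*q/(-3 + J) (d(q, J) = -4 + (q + q)/(J - 3) = -4 + (2*q)/(-3 + J) = -4 + 2*q/(-3 + J))
(d(h, -3) + (b - 3))² = (2*(6 + 5 - 2*(-3))/(-3 - 3) + (1 - 3))² = (2*(6 + 5 + 6)/(-6) - 2)² = (2*(-⅙)*17 - 2)² = (-17/3 - 2)² = (-23/3)² = 529/9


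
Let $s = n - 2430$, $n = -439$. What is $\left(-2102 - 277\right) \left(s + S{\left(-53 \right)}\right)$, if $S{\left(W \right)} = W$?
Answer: $6951438$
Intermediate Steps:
$s = -2869$ ($s = -439 - 2430 = -2869$)
$\left(-2102 - 277\right) \left(s + S{\left(-53 \right)}\right) = \left(-2102 - 277\right) \left(-2869 - 53\right) = \left(-2379\right) \left(-2922\right) = 6951438$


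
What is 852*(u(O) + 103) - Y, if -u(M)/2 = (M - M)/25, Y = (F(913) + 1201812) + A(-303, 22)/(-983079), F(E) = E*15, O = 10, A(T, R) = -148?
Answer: -1108668325477/983079 ≈ -1.1278e+6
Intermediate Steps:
F(E) = 15*E
Y = 1194939406201/983079 (Y = (15*913 + 1201812) - 148/(-983079) = (13695 + 1201812) - 148*(-1/983079) = 1215507 + 148/983079 = 1194939406201/983079 ≈ 1.2155e+6)
u(M) = 0 (u(M) = -2*(M - M)/25 = -0/25 = -2*0 = 0)
852*(u(O) + 103) - Y = 852*(0 + 103) - 1*1194939406201/983079 = 852*103 - 1194939406201/983079 = 87756 - 1194939406201/983079 = -1108668325477/983079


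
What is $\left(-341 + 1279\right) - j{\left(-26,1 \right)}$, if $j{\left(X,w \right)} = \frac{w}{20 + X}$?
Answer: $\frac{5629}{6} \approx 938.17$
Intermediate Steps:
$\left(-341 + 1279\right) - j{\left(-26,1 \right)} = \left(-341 + 1279\right) - 1 \frac{1}{20 - 26} = 938 - 1 \frac{1}{-6} = 938 - 1 \left(- \frac{1}{6}\right) = 938 - - \frac{1}{6} = 938 + \frac{1}{6} = \frac{5629}{6}$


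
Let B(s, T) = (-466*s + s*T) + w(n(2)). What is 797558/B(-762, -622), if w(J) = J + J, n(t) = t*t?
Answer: 398779/414532 ≈ 0.96200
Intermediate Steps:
n(t) = t²
w(J) = 2*J
B(s, T) = 8 - 466*s + T*s (B(s, T) = (-466*s + s*T) + 2*2² = (-466*s + T*s) + 2*4 = (-466*s + T*s) + 8 = 8 - 466*s + T*s)
797558/B(-762, -622) = 797558/(8 - 466*(-762) - 622*(-762)) = 797558/(8 + 355092 + 473964) = 797558/829064 = 797558*(1/829064) = 398779/414532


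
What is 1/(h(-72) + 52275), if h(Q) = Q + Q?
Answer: 1/52131 ≈ 1.9182e-5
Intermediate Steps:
h(Q) = 2*Q
1/(h(-72) + 52275) = 1/(2*(-72) + 52275) = 1/(-144 + 52275) = 1/52131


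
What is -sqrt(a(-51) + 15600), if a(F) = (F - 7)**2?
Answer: -2*sqrt(4741) ≈ -137.71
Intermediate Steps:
a(F) = (-7 + F)**2
-sqrt(a(-51) + 15600) = -sqrt((-7 - 51)**2 + 15600) = -sqrt((-58)**2 + 15600) = -sqrt(3364 + 15600) = -sqrt(18964) = -2*sqrt(4741)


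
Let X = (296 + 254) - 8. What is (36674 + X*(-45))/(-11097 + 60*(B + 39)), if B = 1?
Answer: -12284/8697 ≈ -1.4124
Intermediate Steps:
X = 542 (X = 550 - 8 = 542)
(36674 + X*(-45))/(-11097 + 60*(B + 39)) = (36674 + 542*(-45))/(-11097 + 60*(1 + 39)) = (36674 - 24390)/(-11097 + 60*40) = 12284/(-11097 + 2400) = 12284/(-8697) = 12284*(-1/8697) = -12284/8697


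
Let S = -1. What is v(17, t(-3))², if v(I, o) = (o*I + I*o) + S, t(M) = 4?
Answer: 18225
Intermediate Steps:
v(I, o) = -1 + 2*I*o (v(I, o) = (o*I + I*o) - 1 = (I*o + I*o) - 1 = 2*I*o - 1 = -1 + 2*I*o)
v(17, t(-3))² = (-1 + 2*17*4)² = (-1 + 136)² = 135² = 18225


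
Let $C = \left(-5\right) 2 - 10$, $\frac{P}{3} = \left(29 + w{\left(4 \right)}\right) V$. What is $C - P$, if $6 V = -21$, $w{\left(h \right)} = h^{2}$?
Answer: $\frac{905}{2} \approx 452.5$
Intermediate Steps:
$V = - \frac{7}{2}$ ($V = \frac{1}{6} \left(-21\right) = - \frac{7}{2} \approx -3.5$)
$P = - \frac{945}{2}$ ($P = 3 \left(29 + 4^{2}\right) \left(- \frac{7}{2}\right) = 3 \left(29 + 16\right) \left(- \frac{7}{2}\right) = 3 \cdot 45 \left(- \frac{7}{2}\right) = 3 \left(- \frac{315}{2}\right) = - \frac{945}{2} \approx -472.5$)
$C = -20$ ($C = -10 - 10 = -20$)
$C - P = -20 - - \frac{945}{2} = -20 + \frac{945}{2} = \frac{905}{2}$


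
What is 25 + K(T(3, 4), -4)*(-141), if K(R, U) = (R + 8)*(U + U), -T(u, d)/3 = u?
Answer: -1103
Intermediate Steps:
T(u, d) = -3*u
K(R, U) = 2*U*(8 + R) (K(R, U) = (8 + R)*(2*U) = 2*U*(8 + R))
25 + K(T(3, 4), -4)*(-141) = 25 + (2*(-4)*(8 - 3*3))*(-141) = 25 + (2*(-4)*(8 - 9))*(-141) = 25 + (2*(-4)*(-1))*(-141) = 25 + 8*(-141) = 25 - 1128 = -1103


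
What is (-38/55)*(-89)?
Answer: 3382/55 ≈ 61.491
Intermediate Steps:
(-38/55)*(-89) = ((1/55)*(-38))*(-89) = -38/55*(-89) = 3382/55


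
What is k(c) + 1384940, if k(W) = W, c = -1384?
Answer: 1383556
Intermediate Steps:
k(c) + 1384940 = -1384 + 1384940 = 1383556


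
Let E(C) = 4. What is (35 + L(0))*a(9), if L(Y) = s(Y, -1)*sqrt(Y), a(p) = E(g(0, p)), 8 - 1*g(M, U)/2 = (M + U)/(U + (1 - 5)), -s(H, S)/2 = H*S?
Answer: 140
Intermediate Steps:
s(H, S) = -2*H*S
g(M, U) = 16 - 2*(M + U)/(-4 + U) (g(M, U) = 16 - 2*(M + U)/(U + (1 - 5)) = 16 - 2*(M + U)/(U - 4) = 16 - 2*(M + U)/(-4 + U))
a(p) = 4
L(Y) = 2*Y**(3/2) (L(Y) = (-2*Y*(-1))*sqrt(Y) = (2*Y)*sqrt(Y) = 2*Y**(3/2))
(35 + L(0))*a(9) = (35 + 2*0**(3/2))*4 = (35 + 2*0)*4 = (35 + 0)*4 = 35*4 = 140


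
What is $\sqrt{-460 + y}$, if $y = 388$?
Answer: $6 i \sqrt{2} \approx 8.4853 i$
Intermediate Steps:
$\sqrt{-460 + y} = \sqrt{-460 + 388} = \sqrt{-72} = 6 i \sqrt{2}$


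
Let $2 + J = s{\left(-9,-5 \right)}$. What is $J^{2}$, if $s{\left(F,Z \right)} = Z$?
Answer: $49$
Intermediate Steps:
$J = -7$ ($J = -2 - 5 = -7$)
$J^{2} = \left(-7\right)^{2} = 49$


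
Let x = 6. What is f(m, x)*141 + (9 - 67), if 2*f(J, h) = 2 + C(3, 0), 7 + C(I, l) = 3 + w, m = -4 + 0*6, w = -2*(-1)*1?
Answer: -58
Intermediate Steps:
w = 2 (w = 2*1 = 2)
m = -4 (m = -4 + 0 = -4)
C(I, l) = -2 (C(I, l) = -7 + (3 + 2) = -7 + 5 = -2)
f(J, h) = 0 (f(J, h) = (2 - 2)/2 = (½)*0 = 0)
f(m, x)*141 + (9 - 67) = 0*141 + (9 - 67) = 0 - 58 = -58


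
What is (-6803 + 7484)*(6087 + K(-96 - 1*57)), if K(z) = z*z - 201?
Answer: 19949895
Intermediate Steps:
K(z) = -201 + z² (K(z) = z² - 201 = -201 + z²)
(-6803 + 7484)*(6087 + K(-96 - 1*57)) = (-6803 + 7484)*(6087 + (-201 + (-96 - 1*57)²)) = 681*(6087 + (-201 + (-96 - 57)²)) = 681*(6087 + (-201 + (-153)²)) = 681*(6087 + (-201 + 23409)) = 681*(6087 + 23208) = 681*29295 = 19949895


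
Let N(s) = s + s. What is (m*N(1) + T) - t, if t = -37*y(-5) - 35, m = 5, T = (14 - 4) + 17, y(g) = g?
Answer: -113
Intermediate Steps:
N(s) = 2*s
T = 27 (T = 10 + 17 = 27)
t = 150 (t = -37*(-5) - 35 = 185 - 35 = 150)
(m*N(1) + T) - t = (5*(2*1) + 27) - 1*150 = (5*2 + 27) - 150 = (10 + 27) - 150 = 37 - 150 = -113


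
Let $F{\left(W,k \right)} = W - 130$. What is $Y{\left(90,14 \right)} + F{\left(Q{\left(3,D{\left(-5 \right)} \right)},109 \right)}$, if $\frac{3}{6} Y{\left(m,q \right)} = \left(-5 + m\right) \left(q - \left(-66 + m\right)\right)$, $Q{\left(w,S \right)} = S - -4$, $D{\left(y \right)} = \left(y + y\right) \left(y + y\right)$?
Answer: $-1726$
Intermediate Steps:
$D{\left(y \right)} = 4 y^{2}$ ($D{\left(y \right)} = 2 y 2 y = 4 y^{2}$)
$Q{\left(w,S \right)} = 4 + S$ ($Q{\left(w,S \right)} = S + 4 = 4 + S$)
$F{\left(W,k \right)} = -130 + W$
$Y{\left(m,q \right)} = 2 \left(-5 + m\right) \left(66 + q - m\right)$ ($Y{\left(m,q \right)} = 2 \left(-5 + m\right) \left(q - \left(-66 + m\right)\right) = 2 \left(-5 + m\right) \left(66 + q - m\right)$)
$Y{\left(90,14 \right)} + F{\left(Q{\left(3,D{\left(-5 \right)} \right)},109 \right)} = \left(-660 - 140 - 2 \cdot 90^{2} + 142 \cdot 90 + 2 \cdot 90 \cdot 14\right) - \left(126 - 100\right) = \left(-660 - 140 - 16200 + 12780 + 2520\right) + \left(-130 + \left(4 + 4 \cdot 25\right)\right) = \left(-660 - 140 - 16200 + 12780 + 2520\right) + \left(-130 + \left(4 + 100\right)\right) = -1700 + \left(-130 + 104\right) = -1700 - 26 = -1726$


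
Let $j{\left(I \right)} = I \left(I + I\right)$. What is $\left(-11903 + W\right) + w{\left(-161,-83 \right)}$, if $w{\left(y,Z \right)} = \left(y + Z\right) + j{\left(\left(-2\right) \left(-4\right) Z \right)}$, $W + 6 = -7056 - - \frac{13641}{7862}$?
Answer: $\frac{6781641187}{7862} \approx 8.6259 \cdot 10^{5}$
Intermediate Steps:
$j{\left(I \right)} = 2 I^{2}$ ($j{\left(I \right)} = I 2 I = 2 I^{2}$)
$W = - \frac{55507803}{7862}$ ($W = -6 - \left(7056 - \frac{13641}{7862}\right) = -6 - \frac{55460631}{7862} = - \frac{55507803}{7862} \approx -7060.3$)
$w{\left(y,Z \right)} = Z + y + 128 Z^{2}$ ($w{\left(y,Z \right)} = \left(y + Z\right) + 2 \left(\left(-2\right) \left(-4\right) Z\right)^{2} = \left(Z + y\right) + 2 \left(8 Z\right)^{2} = \left(Z + y\right) + 2 \cdot 64 Z^{2} = \left(Z + y\right) + 128 Z^{2} = Z + y + 128 Z^{2}$)
$\left(-11903 + W\right) + w{\left(-161,-83 \right)} = \left(-11903 - \frac{55507803}{7862}\right) - \left(244 - 881792\right) = - \frac{149089189}{7862} - -881548 = - \frac{149089189}{7862} + 881548 = \frac{6781641187}{7862}$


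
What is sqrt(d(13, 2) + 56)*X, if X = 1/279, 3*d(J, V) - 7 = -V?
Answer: sqrt(519)/837 ≈ 0.027218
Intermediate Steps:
d(J, V) = 7/3 - V/3 (d(J, V) = 7/3 + (-V)/3 = 7/3 - V/3)
X = 1/279 ≈ 0.0035842
sqrt(d(13, 2) + 56)*X = sqrt((7/3 - 1/3*2) + 56)*(1/279) = sqrt((7/3 - 2/3) + 56)*(1/279) = sqrt(5/3 + 56)*(1/279) = sqrt(173/3)*(1/279) = (sqrt(519)/3)*(1/279) = sqrt(519)/837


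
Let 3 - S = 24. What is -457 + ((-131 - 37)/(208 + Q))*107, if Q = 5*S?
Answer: -65047/103 ≈ -631.52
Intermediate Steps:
S = -21 (S = 3 - 1*24 = 3 - 24 = -21)
Q = -105 (Q = 5*(-21) = -105)
-457 + ((-131 - 37)/(208 + Q))*107 = -457 + ((-131 - 37)/(208 - 105))*107 = -457 - 168/103*107 = -457 - 17976/103 = -65047/103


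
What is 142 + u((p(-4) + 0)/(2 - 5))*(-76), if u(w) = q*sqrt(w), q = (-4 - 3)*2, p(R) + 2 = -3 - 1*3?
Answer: 142 + 2128*sqrt(6)/3 ≈ 1879.5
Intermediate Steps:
p(R) = -8 (p(R) = -2 + (-3 - 1*3) = -2 + (-3 - 3) = -2 - 6 = -8)
q = -14 (q = -7*2 = -14)
u(w) = -14*sqrt(w)
142 + u((p(-4) + 0)/(2 - 5))*(-76) = 142 - 14*2*sqrt(2)*sqrt(-1/(2 - 5))*(-76) = 142 - 14*2*sqrt(2)*sqrt(-1/(-3))*(-76) = 142 - 14*2*sqrt(6)/3*(-76) = 142 - 28*sqrt(6)/3*(-76) = 142 + 2128*sqrt(6)/3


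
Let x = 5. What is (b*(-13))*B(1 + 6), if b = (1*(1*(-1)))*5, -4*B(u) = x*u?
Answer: -2275/4 ≈ -568.75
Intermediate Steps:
B(u) = -5*u/4
b = -5 (b = (1*(-1))*5 = -1*5 = -5)
(b*(-13))*B(1 + 6) = (-5*(-13))*(-5*(1 + 6)/4) = 65*(-5/4*7) = 65*(-35/4) = -2275/4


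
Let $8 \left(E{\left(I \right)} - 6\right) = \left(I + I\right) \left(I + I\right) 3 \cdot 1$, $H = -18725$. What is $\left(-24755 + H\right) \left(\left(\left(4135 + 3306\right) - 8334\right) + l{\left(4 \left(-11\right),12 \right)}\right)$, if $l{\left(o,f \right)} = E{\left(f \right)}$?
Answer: $29175080$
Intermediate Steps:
$E{\left(I \right)} = 6 + \frac{3 I^{2}}{2}$ ($E{\left(I \right)} = 6 + \frac{\left(I + I\right) \left(I + I\right) 3 \cdot 1}{8} = 6 + \frac{2 I 2 I 3 \cdot 1}{8} = 6 + \frac{4 I^{2} \cdot 3 \cdot 1}{8} = 6 + \frac{12 I^{2} \cdot 1}{8} = 6 + \frac{12 I^{2}}{8} = 6 + \frac{3 I^{2}}{2}$)
$l{\left(o,f \right)} = 6 + \frac{3 f^{2}}{2}$
$\left(-24755 + H\right) \left(\left(\left(4135 + 3306\right) - 8334\right) + l{\left(4 \left(-11\right),12 \right)}\right) = \left(-24755 - 18725\right) \left(\left(\left(4135 + 3306\right) - 8334\right) + \left(6 + \frac{3 \cdot 12^{2}}{2}\right)\right) = - 43480 \left(\left(7441 - 8334\right) + \left(6 + \frac{3}{2} \cdot 144\right)\right) = - 43480 \left(-893 + \left(6 + 216\right)\right) = - 43480 \left(-893 + 222\right) = \left(-43480\right) \left(-671\right) = 29175080$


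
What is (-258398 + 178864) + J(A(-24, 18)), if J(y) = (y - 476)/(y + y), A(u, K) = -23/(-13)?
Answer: -3664729/46 ≈ -79668.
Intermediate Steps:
A(u, K) = 23/13 (A(u, K) = -23*(-1/13) = 23/13)
J(y) = (-476 + y)/(2*y) (J(y) = (-476 + y)/((2*y)) = (-476 + y)*(1/(2*y)) = (-476 + y)/(2*y))
(-258398 + 178864) + J(A(-24, 18)) = (-258398 + 178864) + (-476 + 23/13)/(2*(23/13)) = -79534 + (½)*(13/23)*(-6165/13) = -79534 - 6165/46 = -3664729/46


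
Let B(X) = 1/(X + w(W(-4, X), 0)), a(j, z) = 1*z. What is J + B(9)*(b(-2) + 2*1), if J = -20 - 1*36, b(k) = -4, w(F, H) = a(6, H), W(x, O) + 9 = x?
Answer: -506/9 ≈ -56.222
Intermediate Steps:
a(j, z) = z
W(x, O) = -9 + x
w(F, H) = H
B(X) = 1/X (B(X) = 1/(X + 0) = 1/X)
J = -56 (J = -20 - 36 = -56)
J + B(9)*(b(-2) + 2*1) = -56 + (-4 + 2*1)/9 = -56 + (-4 + 2)/9 = -56 + (1/9)*(-2) = -56 - 2/9 = -506/9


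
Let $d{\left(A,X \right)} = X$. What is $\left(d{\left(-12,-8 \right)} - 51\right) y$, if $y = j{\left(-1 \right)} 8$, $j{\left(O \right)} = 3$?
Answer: $-1416$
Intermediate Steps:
$y = 24$ ($y = 3 \cdot 8 = 24$)
$\left(d{\left(-12,-8 \right)} - 51\right) y = \left(-8 - 51\right) 24 = \left(-59\right) 24 = -1416$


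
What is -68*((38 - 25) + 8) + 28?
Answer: -1400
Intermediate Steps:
-68*((38 - 25) + 8) + 28 = -68*(13 + 8) + 28 = -68*21 + 28 = -1428 + 28 = -1400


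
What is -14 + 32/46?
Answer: -306/23 ≈ -13.304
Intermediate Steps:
-14 + 32/46 = -14 + 32*(1/46) = -14 + 16/23 = -306/23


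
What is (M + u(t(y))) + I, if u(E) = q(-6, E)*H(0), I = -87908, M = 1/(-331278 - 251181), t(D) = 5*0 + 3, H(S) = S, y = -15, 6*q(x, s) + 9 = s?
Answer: -51202805773/582459 ≈ -87908.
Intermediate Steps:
q(x, s) = -3/2 + s/6
t(D) = 3 (t(D) = 0 + 3 = 3)
M = -1/582459 (M = 1/(-582459) = -1/582459 ≈ -1.7169e-6)
u(E) = 0 (u(E) = (-3/2 + E/6)*0 = 0)
(M + u(t(y))) + I = (-1/582459 + 0) - 87908 = -1/582459 - 87908 = -51202805773/582459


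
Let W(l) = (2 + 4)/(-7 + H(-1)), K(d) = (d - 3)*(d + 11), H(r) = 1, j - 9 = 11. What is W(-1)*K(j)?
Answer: -527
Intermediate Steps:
j = 20 (j = 9 + 11 = 20)
K(d) = (-3 + d)*(11 + d)
W(l) = -1 (W(l) = (2 + 4)/(-7 + 1) = 6/(-6) = 6*(-⅙) = -1)
W(-1)*K(j) = -(-33 + 20² + 8*20) = -(-33 + 400 + 160) = -1*527 = -527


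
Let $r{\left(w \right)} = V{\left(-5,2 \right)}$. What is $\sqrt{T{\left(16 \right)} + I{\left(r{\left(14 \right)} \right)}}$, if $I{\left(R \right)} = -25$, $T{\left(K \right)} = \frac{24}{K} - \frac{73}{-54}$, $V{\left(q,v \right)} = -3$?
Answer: $\frac{i \sqrt{1794}}{9} \approx 4.7062 i$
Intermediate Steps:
$r{\left(w \right)} = -3$
$T{\left(K \right)} = \frac{73}{54} + \frac{24}{K}$ ($T{\left(K \right)} = \frac{24}{K} - - \frac{73}{54} = \frac{24}{K} + \frac{73}{54} = \frac{73}{54} + \frac{24}{K}$)
$\sqrt{T{\left(16 \right)} + I{\left(r{\left(14 \right)} \right)}} = \sqrt{\left(\frac{73}{54} + \frac{24}{16}\right) - 25} = \sqrt{\left(\frac{73}{54} + 24 \cdot \frac{1}{16}\right) - 25} = \sqrt{\left(\frac{73}{54} + \frac{3}{2}\right) - 25} = \sqrt{\frac{77}{27} - 25} = \sqrt{- \frac{598}{27}} = \frac{i \sqrt{1794}}{9}$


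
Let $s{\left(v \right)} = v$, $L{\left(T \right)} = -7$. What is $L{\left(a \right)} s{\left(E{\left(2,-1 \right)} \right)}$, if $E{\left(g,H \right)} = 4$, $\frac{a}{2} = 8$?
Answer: $-28$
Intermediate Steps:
$a = 16$ ($a = 2 \cdot 8 = 16$)
$L{\left(a \right)} s{\left(E{\left(2,-1 \right)} \right)} = \left(-7\right) 4 = -28$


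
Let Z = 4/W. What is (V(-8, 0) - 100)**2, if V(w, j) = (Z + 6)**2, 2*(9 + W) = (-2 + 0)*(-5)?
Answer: 5625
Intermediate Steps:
W = -4 (W = -9 + ((-2 + 0)*(-5))/2 = -9 + (-2*(-5))/2 = -9 + (1/2)*10 = -9 + 5 = -4)
Z = -1 (Z = 4/(-4) = 4*(-1/4) = -1)
V(w, j) = 25 (V(w, j) = (-1 + 6)**2 = 5**2 = 25)
(V(-8, 0) - 100)**2 = (25 - 100)**2 = (-75)**2 = 5625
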